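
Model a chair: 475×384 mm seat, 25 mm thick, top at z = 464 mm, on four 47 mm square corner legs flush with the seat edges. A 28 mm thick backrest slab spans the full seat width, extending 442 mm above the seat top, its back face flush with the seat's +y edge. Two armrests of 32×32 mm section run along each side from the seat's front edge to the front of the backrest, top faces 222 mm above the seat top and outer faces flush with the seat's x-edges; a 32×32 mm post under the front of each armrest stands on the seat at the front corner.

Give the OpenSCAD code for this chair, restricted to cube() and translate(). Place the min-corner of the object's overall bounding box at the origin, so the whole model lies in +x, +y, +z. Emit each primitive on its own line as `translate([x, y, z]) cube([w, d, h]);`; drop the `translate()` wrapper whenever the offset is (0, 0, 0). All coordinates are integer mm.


translate([0, 0, 439]) cube([475, 384, 25]);
cube([47, 47, 439]);
translate([428, 0, 0]) cube([47, 47, 439]);
translate([0, 337, 0]) cube([47, 47, 439]);
translate([428, 337, 0]) cube([47, 47, 439]);
translate([0, 356, 464]) cube([475, 28, 442]);
translate([0, 0, 654]) cube([32, 356, 32]);
translate([443, 0, 654]) cube([32, 356, 32]);
translate([0, 0, 464]) cube([32, 32, 190]);
translate([443, 0, 464]) cube([32, 32, 190]);


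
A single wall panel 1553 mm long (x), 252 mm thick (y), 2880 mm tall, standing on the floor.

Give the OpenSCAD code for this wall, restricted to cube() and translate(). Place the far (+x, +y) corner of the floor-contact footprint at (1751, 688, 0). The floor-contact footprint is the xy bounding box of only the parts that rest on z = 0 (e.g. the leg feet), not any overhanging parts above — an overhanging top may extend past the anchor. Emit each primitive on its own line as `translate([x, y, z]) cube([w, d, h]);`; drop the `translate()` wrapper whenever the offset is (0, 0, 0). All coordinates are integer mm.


translate([198, 436, 0]) cube([1553, 252, 2880]);


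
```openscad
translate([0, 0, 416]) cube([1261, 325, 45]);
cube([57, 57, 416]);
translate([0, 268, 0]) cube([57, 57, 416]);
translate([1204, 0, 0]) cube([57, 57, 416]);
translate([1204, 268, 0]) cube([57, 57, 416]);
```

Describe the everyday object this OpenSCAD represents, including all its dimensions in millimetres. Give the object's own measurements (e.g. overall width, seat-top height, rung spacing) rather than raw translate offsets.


A long wooden bench with a 1261 mm (x) × 325 mm (y) seat, 45 mm thick, its top surface 461 mm above the floor. Four 57 mm square legs at the seat corners, flush with the edges, run from z = 0 to the seat underside.


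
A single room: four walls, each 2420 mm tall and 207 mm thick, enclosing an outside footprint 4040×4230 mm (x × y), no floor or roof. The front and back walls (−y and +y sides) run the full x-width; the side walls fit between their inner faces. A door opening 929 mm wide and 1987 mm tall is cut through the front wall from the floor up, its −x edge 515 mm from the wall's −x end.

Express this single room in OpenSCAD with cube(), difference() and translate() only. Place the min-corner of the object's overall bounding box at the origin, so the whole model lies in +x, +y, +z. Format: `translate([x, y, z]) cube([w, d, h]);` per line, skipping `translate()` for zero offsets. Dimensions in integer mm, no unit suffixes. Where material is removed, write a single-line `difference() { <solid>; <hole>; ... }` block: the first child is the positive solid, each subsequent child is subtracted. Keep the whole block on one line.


difference() { cube([4040, 207, 2420]); translate([515, 0, 0]) cube([929, 207, 1987]); }
translate([0, 4023, 0]) cube([4040, 207, 2420]);
translate([0, 207, 0]) cube([207, 3816, 2420]);
translate([3833, 207, 0]) cube([207, 3816, 2420]);


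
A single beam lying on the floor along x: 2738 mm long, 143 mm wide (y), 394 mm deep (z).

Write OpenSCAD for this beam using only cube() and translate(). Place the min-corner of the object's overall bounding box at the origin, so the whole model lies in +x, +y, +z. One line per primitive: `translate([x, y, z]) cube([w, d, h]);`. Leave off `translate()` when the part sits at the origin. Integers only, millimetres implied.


cube([2738, 143, 394]);


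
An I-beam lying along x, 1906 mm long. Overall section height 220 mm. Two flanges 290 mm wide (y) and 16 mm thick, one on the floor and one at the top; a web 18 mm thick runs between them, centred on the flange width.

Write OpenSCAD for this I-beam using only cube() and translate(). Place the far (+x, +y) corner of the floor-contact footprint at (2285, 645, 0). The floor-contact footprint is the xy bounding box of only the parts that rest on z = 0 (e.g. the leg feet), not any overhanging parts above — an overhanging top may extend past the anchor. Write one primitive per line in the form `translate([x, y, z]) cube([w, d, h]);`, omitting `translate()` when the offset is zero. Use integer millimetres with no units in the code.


translate([379, 355, 0]) cube([1906, 290, 16]);
translate([379, 491, 16]) cube([1906, 18, 188]);
translate([379, 355, 204]) cube([1906, 290, 16]);


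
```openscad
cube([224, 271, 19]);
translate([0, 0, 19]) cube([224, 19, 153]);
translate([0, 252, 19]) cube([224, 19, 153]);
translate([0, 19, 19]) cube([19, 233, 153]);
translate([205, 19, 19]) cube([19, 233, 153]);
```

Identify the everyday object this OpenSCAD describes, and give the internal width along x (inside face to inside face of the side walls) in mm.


An open box. The internal width is 186 mm.

A 224×271 base slab with four walls standing on it — an open box. The base is 224 mm wide and the walls are 19 mm thick, so the internal width is 224 − 2 × 19 = 186 mm.


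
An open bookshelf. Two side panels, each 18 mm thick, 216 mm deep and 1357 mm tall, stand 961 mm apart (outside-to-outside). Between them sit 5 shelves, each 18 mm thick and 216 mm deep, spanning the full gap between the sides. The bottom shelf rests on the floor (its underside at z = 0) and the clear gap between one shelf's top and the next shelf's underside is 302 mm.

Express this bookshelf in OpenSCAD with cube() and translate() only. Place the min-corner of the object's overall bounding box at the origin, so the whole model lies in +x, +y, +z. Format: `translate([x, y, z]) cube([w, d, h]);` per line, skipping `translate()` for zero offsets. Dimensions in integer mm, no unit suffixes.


cube([18, 216, 1357]);
translate([943, 0, 0]) cube([18, 216, 1357]);
translate([18, 0, 0]) cube([925, 216, 18]);
translate([18, 0, 320]) cube([925, 216, 18]);
translate([18, 0, 640]) cube([925, 216, 18]);
translate([18, 0, 960]) cube([925, 216, 18]);
translate([18, 0, 1280]) cube([925, 216, 18]);


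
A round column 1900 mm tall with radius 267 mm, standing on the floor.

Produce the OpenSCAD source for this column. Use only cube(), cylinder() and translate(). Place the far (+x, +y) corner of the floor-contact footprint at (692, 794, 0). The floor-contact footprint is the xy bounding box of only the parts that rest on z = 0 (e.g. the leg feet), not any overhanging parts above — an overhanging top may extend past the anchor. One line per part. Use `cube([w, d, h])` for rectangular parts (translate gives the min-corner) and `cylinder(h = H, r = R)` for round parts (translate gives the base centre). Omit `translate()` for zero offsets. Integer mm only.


translate([425, 527, 0]) cylinder(h = 1900, r = 267);


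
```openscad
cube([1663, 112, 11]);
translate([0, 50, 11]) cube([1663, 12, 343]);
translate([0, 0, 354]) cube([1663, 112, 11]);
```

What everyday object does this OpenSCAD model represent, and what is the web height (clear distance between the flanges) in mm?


An I-beam. The web height is 343 mm.

Two wide flanges with a thin centred web — an I-beam. Overall 365 mm minus two 11 mm flanges gives a web of 365 − 2·11 = 343 mm.


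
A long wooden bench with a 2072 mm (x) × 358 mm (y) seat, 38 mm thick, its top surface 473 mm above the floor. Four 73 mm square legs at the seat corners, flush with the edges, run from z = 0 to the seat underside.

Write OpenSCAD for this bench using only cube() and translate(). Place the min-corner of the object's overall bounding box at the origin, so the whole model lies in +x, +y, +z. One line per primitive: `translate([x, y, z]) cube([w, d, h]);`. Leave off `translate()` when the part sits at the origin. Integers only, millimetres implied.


translate([0, 0, 435]) cube([2072, 358, 38]);
cube([73, 73, 435]);
translate([0, 285, 0]) cube([73, 73, 435]);
translate([1999, 0, 0]) cube([73, 73, 435]);
translate([1999, 285, 0]) cube([73, 73, 435]);


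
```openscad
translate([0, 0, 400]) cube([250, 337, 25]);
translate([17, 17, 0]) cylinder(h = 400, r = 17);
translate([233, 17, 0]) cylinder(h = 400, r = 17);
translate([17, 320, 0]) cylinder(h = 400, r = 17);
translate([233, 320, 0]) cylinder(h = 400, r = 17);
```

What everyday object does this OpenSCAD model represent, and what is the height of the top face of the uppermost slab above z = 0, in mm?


A stool. The seat height is 425 mm.

A 250×337×25 slab at z = 400 on four corner cylinders — a stool. The seat top is 400 + 25 = 425 mm.


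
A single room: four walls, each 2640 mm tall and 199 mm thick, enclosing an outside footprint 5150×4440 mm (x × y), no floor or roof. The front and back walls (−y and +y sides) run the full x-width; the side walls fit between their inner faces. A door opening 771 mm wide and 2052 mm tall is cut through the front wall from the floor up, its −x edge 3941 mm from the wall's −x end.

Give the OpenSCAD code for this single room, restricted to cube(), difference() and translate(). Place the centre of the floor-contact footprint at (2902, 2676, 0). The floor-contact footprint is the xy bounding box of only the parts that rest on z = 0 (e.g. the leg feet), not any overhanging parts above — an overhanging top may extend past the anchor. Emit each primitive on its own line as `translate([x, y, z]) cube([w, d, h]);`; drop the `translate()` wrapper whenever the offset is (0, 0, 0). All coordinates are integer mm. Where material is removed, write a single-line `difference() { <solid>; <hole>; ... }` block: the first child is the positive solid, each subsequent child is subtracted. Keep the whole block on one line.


difference() { translate([327, 456, 0]) cube([5150, 199, 2640]); translate([4268, 456, 0]) cube([771, 199, 2052]); }
translate([327, 4697, 0]) cube([5150, 199, 2640]);
translate([327, 655, 0]) cube([199, 4042, 2640]);
translate([5278, 655, 0]) cube([199, 4042, 2640]);


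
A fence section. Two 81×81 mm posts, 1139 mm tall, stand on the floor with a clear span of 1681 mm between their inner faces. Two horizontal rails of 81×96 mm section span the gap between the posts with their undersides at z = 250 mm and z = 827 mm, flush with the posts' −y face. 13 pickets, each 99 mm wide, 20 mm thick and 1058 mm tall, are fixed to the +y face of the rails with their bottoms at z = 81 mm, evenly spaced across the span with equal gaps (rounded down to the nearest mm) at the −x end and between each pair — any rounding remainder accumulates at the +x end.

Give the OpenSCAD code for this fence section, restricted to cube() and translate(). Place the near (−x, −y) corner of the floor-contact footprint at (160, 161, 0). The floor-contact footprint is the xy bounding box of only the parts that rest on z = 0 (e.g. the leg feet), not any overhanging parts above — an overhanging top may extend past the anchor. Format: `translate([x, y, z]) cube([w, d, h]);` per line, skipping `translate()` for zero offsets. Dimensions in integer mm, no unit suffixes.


translate([160, 161, 0]) cube([81, 81, 1139]);
translate([1922, 161, 0]) cube([81, 81, 1139]);
translate([241, 161, 250]) cube([1681, 81, 96]);
translate([241, 161, 827]) cube([1681, 81, 96]);
translate([269, 242, 81]) cube([99, 20, 1058]);
translate([396, 242, 81]) cube([99, 20, 1058]);
translate([523, 242, 81]) cube([99, 20, 1058]);
translate([650, 242, 81]) cube([99, 20, 1058]);
translate([777, 242, 81]) cube([99, 20, 1058]);
translate([904, 242, 81]) cube([99, 20, 1058]);
translate([1031, 242, 81]) cube([99, 20, 1058]);
translate([1158, 242, 81]) cube([99, 20, 1058]);
translate([1285, 242, 81]) cube([99, 20, 1058]);
translate([1412, 242, 81]) cube([99, 20, 1058]);
translate([1539, 242, 81]) cube([99, 20, 1058]);
translate([1666, 242, 81]) cube([99, 20, 1058]);
translate([1793, 242, 81]) cube([99, 20, 1058]);


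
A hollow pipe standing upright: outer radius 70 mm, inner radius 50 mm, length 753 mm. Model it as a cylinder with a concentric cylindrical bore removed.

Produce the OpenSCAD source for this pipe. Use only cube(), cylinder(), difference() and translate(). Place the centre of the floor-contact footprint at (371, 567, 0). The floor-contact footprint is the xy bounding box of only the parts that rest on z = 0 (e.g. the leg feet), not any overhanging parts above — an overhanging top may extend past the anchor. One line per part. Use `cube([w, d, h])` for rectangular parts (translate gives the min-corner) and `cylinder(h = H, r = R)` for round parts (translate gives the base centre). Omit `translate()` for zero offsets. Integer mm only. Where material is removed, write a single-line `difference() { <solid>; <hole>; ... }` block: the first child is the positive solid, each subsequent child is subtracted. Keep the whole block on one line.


difference() { translate([371, 567, 0]) cylinder(h = 753, r = 70); translate([371, 567, 0]) cylinder(h = 753, r = 50); }


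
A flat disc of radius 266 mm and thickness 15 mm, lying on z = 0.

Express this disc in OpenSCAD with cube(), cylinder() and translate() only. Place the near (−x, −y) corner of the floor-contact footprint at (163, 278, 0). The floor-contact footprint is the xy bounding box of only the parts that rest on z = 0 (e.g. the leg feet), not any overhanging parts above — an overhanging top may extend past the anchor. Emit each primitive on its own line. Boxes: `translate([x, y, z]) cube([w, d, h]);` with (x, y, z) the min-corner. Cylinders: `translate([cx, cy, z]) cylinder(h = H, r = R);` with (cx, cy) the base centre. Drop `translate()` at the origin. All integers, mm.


translate([429, 544, 0]) cylinder(h = 15, r = 266);


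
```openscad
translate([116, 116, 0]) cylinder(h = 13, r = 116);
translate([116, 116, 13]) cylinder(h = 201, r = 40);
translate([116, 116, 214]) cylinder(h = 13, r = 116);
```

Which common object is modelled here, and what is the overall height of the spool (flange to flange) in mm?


A spool. The overall height is 227 mm.

Three coaxial cylinders, large–small–large — a spool. Two 13 mm flanges and a 201 mm core give 13 + 201 + 13 = 227 mm.


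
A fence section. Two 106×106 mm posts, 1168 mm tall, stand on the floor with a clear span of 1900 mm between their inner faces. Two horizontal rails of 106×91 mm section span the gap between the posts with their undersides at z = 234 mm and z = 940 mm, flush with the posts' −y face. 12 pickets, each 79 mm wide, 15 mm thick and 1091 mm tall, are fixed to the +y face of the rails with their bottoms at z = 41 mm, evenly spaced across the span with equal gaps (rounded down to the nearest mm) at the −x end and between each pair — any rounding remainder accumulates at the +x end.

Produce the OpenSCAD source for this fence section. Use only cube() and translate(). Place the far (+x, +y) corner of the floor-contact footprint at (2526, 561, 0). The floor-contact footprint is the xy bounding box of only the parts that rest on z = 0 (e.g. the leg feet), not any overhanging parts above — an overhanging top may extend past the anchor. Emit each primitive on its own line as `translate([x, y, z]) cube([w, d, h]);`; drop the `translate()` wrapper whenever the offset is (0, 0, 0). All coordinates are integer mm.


translate([414, 455, 0]) cube([106, 106, 1168]);
translate([2420, 455, 0]) cube([106, 106, 1168]);
translate([520, 455, 234]) cube([1900, 106, 91]);
translate([520, 455, 940]) cube([1900, 106, 91]);
translate([593, 561, 41]) cube([79, 15, 1091]);
translate([745, 561, 41]) cube([79, 15, 1091]);
translate([897, 561, 41]) cube([79, 15, 1091]);
translate([1049, 561, 41]) cube([79, 15, 1091]);
translate([1201, 561, 41]) cube([79, 15, 1091]);
translate([1353, 561, 41]) cube([79, 15, 1091]);
translate([1505, 561, 41]) cube([79, 15, 1091]);
translate([1657, 561, 41]) cube([79, 15, 1091]);
translate([1809, 561, 41]) cube([79, 15, 1091]);
translate([1961, 561, 41]) cube([79, 15, 1091]);
translate([2113, 561, 41]) cube([79, 15, 1091]);
translate([2265, 561, 41]) cube([79, 15, 1091]);


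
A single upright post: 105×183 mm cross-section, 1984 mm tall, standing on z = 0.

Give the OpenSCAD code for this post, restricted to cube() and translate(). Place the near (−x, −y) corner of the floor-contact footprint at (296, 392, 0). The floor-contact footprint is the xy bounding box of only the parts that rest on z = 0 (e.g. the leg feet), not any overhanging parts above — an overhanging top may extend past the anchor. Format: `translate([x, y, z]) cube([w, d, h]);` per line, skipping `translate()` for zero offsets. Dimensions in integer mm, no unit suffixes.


translate([296, 392, 0]) cube([105, 183, 1984]);


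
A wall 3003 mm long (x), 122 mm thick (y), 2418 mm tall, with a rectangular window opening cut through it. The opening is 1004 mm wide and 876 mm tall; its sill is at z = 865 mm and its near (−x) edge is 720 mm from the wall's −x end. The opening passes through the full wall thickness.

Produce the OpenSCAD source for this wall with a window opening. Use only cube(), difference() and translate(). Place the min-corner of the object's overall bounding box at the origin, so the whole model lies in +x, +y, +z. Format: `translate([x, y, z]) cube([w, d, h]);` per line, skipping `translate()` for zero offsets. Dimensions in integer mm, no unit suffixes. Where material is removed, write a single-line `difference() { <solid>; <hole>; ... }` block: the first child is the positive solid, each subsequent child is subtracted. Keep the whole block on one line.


difference() { cube([3003, 122, 2418]); translate([720, 0, 865]) cube([1004, 122, 876]); }


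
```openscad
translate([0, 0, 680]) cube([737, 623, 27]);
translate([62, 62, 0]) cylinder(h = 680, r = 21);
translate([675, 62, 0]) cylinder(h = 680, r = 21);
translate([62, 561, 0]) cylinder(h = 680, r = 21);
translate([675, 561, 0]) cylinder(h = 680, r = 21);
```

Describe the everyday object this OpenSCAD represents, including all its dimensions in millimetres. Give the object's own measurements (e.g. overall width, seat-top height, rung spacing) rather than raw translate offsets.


A table: top 737 mm (x) × 623 mm (y), 27 mm thick, upper face at z = 707 mm, on four round legs of 42 mm diameter, each leg's bounding box inset 41 mm from the nearest pair of top edges from z = 0 to the bottom of the top.


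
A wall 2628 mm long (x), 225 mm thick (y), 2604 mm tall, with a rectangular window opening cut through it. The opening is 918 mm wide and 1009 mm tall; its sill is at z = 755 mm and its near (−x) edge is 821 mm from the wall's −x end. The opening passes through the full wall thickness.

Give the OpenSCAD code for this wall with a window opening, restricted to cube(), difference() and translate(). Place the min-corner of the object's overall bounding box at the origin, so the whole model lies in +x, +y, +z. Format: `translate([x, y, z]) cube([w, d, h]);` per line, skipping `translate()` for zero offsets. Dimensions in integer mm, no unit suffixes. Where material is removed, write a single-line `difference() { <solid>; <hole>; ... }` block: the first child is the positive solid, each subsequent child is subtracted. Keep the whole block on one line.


difference() { cube([2628, 225, 2604]); translate([821, 0, 755]) cube([918, 225, 1009]); }


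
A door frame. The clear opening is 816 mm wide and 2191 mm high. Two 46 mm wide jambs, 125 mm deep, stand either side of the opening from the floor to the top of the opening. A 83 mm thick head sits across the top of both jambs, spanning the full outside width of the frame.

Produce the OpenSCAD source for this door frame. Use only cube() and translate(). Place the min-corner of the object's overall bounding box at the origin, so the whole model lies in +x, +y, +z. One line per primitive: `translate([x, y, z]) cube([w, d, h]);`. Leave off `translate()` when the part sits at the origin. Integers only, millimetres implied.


cube([46, 125, 2191]);
translate([862, 0, 0]) cube([46, 125, 2191]);
translate([0, 0, 2191]) cube([908, 125, 83]);


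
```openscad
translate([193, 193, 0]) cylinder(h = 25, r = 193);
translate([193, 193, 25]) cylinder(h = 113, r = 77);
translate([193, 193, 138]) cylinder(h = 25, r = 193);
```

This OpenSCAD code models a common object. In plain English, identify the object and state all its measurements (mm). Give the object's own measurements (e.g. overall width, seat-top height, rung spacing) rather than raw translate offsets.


A spool: two coaxial disc flanges of radius 193 mm and thickness 25 mm, joined by a core cylinder of radius 77 mm and height 113 mm. The lower flange rests on z = 0 and the three cylinders share a vertical axis.


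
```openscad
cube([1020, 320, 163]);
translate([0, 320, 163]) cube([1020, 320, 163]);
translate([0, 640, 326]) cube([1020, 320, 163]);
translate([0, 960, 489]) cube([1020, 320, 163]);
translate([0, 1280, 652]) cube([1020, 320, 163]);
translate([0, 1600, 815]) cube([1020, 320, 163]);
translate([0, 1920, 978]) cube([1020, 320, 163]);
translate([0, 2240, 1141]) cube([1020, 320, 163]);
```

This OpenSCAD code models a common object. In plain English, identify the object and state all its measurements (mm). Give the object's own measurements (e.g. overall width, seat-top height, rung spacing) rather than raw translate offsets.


A straight staircase of 8 solid steps. Each step is 1020 mm wide (x), 320 mm deep (y, the going) and 163 mm tall (the rise). The first step rests on the floor; each subsequent step sits one going further in +y and one rise higher in +z, directly behind and above the previous step with no overlap.


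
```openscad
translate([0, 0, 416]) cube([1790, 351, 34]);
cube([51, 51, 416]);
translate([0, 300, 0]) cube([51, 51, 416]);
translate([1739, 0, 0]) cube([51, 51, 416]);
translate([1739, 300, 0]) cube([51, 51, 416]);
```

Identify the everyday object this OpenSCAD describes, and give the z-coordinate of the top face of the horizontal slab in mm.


A bench. The seat-top height is 450 mm.

A long slab on four corner posts — a bench. The slab sits at z = 416 with thickness 34, so the top is 416 + 34 = 450 mm.


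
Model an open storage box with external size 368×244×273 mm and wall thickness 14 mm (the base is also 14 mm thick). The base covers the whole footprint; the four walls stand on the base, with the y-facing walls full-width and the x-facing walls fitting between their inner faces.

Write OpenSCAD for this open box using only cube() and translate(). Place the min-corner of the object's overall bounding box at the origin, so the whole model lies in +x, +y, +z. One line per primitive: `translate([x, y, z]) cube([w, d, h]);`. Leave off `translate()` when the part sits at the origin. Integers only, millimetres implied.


cube([368, 244, 14]);
translate([0, 0, 14]) cube([368, 14, 259]);
translate([0, 230, 14]) cube([368, 14, 259]);
translate([0, 14, 14]) cube([14, 216, 259]);
translate([354, 14, 14]) cube([14, 216, 259]);


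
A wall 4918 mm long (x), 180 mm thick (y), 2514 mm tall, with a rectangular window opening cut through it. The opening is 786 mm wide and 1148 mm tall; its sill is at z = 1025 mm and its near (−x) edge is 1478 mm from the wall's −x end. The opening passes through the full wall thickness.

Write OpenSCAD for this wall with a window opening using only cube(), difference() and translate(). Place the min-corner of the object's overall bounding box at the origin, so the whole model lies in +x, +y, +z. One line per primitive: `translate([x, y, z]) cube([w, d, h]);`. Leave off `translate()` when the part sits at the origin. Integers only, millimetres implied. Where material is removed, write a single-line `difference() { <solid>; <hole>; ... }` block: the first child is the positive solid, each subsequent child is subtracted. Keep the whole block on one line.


difference() { cube([4918, 180, 2514]); translate([1478, 0, 1025]) cube([786, 180, 1148]); }


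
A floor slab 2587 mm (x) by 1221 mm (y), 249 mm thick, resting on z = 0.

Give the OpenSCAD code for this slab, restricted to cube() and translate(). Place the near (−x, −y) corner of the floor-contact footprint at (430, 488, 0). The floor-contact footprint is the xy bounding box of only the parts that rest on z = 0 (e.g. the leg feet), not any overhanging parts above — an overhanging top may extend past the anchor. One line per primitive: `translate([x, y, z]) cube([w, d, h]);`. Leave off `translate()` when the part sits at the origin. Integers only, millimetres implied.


translate([430, 488, 0]) cube([2587, 1221, 249]);


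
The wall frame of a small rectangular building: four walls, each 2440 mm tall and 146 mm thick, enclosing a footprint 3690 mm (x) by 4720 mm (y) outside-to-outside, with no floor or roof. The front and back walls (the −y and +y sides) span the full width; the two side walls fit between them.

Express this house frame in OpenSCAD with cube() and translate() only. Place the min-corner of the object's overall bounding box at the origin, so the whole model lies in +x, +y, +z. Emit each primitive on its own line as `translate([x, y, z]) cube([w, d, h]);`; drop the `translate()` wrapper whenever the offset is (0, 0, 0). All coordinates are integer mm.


cube([3690, 146, 2440]);
translate([0, 4574, 0]) cube([3690, 146, 2440]);
translate([0, 146, 0]) cube([146, 4428, 2440]);
translate([3544, 146, 0]) cube([146, 4428, 2440]);


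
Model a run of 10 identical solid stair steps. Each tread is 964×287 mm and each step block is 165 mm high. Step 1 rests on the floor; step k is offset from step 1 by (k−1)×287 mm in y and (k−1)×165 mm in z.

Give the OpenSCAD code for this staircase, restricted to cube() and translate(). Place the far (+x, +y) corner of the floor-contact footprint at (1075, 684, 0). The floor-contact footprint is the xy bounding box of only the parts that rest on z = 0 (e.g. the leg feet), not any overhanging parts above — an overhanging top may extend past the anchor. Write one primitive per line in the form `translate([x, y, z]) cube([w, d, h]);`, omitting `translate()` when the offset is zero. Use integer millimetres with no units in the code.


translate([111, 397, 0]) cube([964, 287, 165]);
translate([111, 684, 165]) cube([964, 287, 165]);
translate([111, 971, 330]) cube([964, 287, 165]);
translate([111, 1258, 495]) cube([964, 287, 165]);
translate([111, 1545, 660]) cube([964, 287, 165]);
translate([111, 1832, 825]) cube([964, 287, 165]);
translate([111, 2119, 990]) cube([964, 287, 165]);
translate([111, 2406, 1155]) cube([964, 287, 165]);
translate([111, 2693, 1320]) cube([964, 287, 165]);
translate([111, 2980, 1485]) cube([964, 287, 165]);


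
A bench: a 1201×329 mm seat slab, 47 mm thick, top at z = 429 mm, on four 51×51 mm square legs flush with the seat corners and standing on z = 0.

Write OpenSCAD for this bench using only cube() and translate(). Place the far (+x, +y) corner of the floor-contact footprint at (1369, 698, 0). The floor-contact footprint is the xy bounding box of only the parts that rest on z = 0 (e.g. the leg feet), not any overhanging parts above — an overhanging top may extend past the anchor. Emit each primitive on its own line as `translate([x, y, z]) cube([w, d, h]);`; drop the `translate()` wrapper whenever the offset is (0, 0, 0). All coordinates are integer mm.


translate([168, 369, 382]) cube([1201, 329, 47]);
translate([168, 369, 0]) cube([51, 51, 382]);
translate([168, 647, 0]) cube([51, 51, 382]);
translate([1318, 369, 0]) cube([51, 51, 382]);
translate([1318, 647, 0]) cube([51, 51, 382]);


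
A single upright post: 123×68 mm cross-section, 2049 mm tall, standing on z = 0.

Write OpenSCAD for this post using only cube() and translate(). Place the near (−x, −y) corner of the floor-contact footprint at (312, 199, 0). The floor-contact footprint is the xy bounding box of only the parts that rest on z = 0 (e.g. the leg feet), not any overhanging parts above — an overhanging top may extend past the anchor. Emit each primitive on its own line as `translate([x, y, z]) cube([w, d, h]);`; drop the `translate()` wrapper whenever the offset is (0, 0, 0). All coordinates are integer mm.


translate([312, 199, 0]) cube([123, 68, 2049]);


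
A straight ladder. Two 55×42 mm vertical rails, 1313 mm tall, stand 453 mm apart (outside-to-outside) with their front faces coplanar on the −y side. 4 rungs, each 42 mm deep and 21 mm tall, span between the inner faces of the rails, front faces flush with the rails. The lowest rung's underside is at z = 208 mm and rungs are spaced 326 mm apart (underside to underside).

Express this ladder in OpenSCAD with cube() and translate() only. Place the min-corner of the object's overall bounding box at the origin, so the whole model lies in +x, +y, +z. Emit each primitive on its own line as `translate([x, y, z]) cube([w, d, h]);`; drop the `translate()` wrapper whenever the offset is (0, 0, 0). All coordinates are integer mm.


cube([55, 42, 1313]);
translate([398, 0, 0]) cube([55, 42, 1313]);
translate([55, 0, 208]) cube([343, 42, 21]);
translate([55, 0, 534]) cube([343, 42, 21]);
translate([55, 0, 860]) cube([343, 42, 21]);
translate([55, 0, 1186]) cube([343, 42, 21]);


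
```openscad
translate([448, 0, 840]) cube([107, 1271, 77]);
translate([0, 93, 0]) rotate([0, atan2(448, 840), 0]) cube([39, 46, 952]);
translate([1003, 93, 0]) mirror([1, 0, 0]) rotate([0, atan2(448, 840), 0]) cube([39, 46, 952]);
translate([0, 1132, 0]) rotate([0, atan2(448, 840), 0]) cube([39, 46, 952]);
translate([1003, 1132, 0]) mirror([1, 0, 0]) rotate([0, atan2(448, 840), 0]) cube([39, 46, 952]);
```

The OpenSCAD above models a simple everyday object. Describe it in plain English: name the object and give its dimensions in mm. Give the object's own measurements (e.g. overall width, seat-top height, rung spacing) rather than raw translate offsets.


A sawhorse. A 107×1271×77 mm beam (x, y, z) sits on two A-frame leg pairs. Each pair is two raked legs of 39×46 mm section (46 mm along y) splaying symmetrically in x. Each leg rises 840 mm vertically over 448 mm of horizontal reach and is 952 mm long along its own axis. Every leg's outer bottom edge rests on the floor and its outer top edge meets a bottom edge of the beam — the left legs (tilting toward +x) meet the beam's −x bottom edge, the right legs (their mirror images, tilting toward −x) meet its +x bottom edge — so the leg tops tuck under the beam, the beam's underside is 840 mm above the floor, and the feet are 1003 mm apart outside-to-outside with the beam centred between them. The two leg pairs are set in 93 mm from either end of the beam.


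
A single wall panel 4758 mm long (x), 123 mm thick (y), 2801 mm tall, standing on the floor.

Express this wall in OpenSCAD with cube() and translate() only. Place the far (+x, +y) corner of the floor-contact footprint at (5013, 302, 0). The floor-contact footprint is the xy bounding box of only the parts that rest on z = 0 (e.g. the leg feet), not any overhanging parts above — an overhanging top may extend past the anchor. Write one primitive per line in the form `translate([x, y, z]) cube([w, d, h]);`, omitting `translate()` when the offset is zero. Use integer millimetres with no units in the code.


translate([255, 179, 0]) cube([4758, 123, 2801]);


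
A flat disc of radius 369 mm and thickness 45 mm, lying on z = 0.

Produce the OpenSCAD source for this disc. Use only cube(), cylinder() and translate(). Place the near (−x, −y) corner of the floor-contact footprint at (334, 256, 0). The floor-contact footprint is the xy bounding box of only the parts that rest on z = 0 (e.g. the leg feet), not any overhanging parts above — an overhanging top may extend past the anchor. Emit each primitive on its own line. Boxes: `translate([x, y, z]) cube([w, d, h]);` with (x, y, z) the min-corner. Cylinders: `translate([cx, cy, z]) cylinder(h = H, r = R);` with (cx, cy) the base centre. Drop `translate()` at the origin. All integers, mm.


translate([703, 625, 0]) cylinder(h = 45, r = 369);


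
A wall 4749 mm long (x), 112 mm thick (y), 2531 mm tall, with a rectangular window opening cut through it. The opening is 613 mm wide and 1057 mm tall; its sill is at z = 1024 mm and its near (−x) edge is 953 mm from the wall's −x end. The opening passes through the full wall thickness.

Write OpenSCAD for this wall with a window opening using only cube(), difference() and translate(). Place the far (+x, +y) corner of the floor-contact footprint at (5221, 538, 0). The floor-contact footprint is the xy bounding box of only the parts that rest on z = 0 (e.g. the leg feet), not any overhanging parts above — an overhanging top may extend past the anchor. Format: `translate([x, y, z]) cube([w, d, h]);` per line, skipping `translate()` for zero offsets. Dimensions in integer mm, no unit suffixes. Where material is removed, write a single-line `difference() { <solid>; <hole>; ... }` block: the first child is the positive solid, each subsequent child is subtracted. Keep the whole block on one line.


difference() { translate([472, 426, 0]) cube([4749, 112, 2531]); translate([1425, 426, 1024]) cube([613, 112, 1057]); }


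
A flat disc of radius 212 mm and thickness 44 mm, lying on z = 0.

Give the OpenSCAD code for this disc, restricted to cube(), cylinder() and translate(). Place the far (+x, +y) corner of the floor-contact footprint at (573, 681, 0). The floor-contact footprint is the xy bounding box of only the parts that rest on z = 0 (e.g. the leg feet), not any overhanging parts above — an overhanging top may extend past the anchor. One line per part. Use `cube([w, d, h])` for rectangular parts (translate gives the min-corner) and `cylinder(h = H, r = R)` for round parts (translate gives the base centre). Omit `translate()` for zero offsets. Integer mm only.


translate([361, 469, 0]) cylinder(h = 44, r = 212);


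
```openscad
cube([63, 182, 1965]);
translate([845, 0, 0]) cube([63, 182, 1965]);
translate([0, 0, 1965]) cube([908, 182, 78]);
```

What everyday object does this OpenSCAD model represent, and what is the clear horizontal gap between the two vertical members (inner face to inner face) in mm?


A door frame. The clear opening width is 782 mm.

Two 1965 mm tall posts with a header on top — a door frame. The left jamb is 63 mm wide at x = 0; the right jamb starts at x = 845. The clear opening is 845 − 63 = 782 mm.


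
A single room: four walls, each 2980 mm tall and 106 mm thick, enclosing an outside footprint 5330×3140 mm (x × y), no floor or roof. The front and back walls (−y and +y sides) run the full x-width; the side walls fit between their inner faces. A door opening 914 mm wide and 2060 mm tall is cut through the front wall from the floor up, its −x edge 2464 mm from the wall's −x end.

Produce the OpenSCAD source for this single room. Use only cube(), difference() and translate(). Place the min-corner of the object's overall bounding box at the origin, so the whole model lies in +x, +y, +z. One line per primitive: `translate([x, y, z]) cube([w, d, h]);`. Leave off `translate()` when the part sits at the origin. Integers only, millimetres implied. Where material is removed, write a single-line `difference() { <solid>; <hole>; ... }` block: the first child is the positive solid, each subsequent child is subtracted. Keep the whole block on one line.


difference() { cube([5330, 106, 2980]); translate([2464, 0, 0]) cube([914, 106, 2060]); }
translate([0, 3034, 0]) cube([5330, 106, 2980]);
translate([0, 106, 0]) cube([106, 2928, 2980]);
translate([5224, 106, 0]) cube([106, 2928, 2980]);


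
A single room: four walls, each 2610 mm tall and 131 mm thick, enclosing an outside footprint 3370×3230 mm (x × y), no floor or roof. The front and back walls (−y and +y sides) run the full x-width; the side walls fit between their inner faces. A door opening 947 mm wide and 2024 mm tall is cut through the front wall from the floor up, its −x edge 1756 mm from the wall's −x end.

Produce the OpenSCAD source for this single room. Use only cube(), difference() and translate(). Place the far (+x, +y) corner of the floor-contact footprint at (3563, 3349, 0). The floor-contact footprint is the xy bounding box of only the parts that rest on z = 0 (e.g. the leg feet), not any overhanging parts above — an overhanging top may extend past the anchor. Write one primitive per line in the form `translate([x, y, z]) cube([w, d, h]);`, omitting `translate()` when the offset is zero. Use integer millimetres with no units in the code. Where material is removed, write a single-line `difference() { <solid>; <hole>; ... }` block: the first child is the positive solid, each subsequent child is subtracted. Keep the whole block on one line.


difference() { translate([193, 119, 0]) cube([3370, 131, 2610]); translate([1949, 119, 0]) cube([947, 131, 2024]); }
translate([193, 3218, 0]) cube([3370, 131, 2610]);
translate([193, 250, 0]) cube([131, 2968, 2610]);
translate([3432, 250, 0]) cube([131, 2968, 2610]);


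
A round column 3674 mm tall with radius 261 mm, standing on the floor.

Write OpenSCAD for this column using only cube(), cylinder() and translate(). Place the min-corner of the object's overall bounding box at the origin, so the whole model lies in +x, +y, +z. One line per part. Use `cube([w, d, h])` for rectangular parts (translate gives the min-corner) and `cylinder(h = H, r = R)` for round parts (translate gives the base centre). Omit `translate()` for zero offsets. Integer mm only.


translate([261, 261, 0]) cylinder(h = 3674, r = 261);


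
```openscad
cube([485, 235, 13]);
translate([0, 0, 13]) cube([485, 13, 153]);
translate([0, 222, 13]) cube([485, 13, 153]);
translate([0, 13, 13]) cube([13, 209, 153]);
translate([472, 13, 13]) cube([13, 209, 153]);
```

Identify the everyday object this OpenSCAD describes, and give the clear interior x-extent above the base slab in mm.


An open box. The internal width is 459 mm.

A 485×235 base slab with four walls standing on it — an open box. The base is 485 mm wide and the walls are 13 mm thick, so the internal width is 485 − 2 × 13 = 459 mm.


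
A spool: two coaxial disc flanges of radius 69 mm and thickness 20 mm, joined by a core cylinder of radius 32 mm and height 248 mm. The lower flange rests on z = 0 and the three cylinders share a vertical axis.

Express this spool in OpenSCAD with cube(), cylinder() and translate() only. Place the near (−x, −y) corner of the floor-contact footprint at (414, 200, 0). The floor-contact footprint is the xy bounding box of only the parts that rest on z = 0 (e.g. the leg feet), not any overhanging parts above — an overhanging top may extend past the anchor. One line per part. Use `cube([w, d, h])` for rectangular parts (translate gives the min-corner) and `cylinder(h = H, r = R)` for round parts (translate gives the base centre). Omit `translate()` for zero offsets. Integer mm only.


translate([483, 269, 0]) cylinder(h = 20, r = 69);
translate([483, 269, 20]) cylinder(h = 248, r = 32);
translate([483, 269, 268]) cylinder(h = 20, r = 69);


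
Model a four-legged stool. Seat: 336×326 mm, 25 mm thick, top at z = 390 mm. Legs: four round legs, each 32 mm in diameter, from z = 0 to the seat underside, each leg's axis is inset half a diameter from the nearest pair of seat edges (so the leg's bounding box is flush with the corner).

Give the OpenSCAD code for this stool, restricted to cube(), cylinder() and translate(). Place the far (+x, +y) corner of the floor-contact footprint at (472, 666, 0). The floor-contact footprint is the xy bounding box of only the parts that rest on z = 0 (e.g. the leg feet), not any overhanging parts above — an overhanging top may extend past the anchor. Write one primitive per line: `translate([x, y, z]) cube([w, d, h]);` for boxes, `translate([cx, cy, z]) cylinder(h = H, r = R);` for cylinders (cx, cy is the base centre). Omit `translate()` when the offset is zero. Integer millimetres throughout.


translate([136, 340, 365]) cube([336, 326, 25]);
translate([152, 356, 0]) cylinder(h = 365, r = 16);
translate([456, 356, 0]) cylinder(h = 365, r = 16);
translate([152, 650, 0]) cylinder(h = 365, r = 16);
translate([456, 650, 0]) cylinder(h = 365, r = 16);
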